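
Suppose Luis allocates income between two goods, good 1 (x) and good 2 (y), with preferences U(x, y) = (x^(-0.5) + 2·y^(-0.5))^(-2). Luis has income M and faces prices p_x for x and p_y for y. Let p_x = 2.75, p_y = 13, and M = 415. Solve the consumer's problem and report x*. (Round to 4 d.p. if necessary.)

x* = 41.1854

MRS = MU_x/MU_y = (1/2)·(y/x)^(1.5). Set equal to p_x/p_y.
Solve for the ratio: y/x = [2·p_x/p_y]^(2/3).
Substitute y = (y/x)·x into the budget: x* = M/(p_x + p_y·(y/x)).
Numerically y/x = 0.563568, so x* = 415/(2.75 + 13·0.563568) = 41.1854.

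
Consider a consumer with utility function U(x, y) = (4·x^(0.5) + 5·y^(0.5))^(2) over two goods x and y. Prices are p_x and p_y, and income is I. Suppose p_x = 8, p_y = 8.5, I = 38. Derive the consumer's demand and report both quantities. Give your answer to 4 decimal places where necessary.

MRS = MU_x/MU_y = (4/5)·(y/x)^(0.5). Set equal to p_x/p_y.
Solve for the ratio: y/x = [(5/4)·p_x/p_y]^(2).
With the ratio pinned down, the budget gives x* = I/(p_x + p_y·(y/x)) and y* = (y/x)·x*.
Numerically y/x = 1.384083, so x* = 38/(8 + 8.5·1.384083) = 1.9226 and y* = 1.384083·1.9226 = 2.6611.

x* = 1.9226, y* = 2.6611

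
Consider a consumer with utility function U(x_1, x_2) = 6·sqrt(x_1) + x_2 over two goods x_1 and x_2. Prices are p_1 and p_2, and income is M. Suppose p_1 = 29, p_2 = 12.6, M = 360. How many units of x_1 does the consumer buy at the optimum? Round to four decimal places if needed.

Set MRS = p_1/p_2: 3·x_1^(−1/2) = p_1/p_2.
Thus x_1* = (3·p_2/p_1)² — independent of M — with the rest of income spent on x_2.
Plugging in: x_1* = (3·12.6/29)² = 1.699.

x_1* = 1.699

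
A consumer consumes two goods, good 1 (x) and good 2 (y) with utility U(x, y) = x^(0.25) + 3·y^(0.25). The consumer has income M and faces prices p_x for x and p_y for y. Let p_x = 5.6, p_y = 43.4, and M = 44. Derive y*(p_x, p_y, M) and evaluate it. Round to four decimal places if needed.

MU_x ∝ x^(-0.75), MU_y ∝ 3·y^(-0.75), so MRS = (1/3)·(y/x)^(0.75) = p_x/p_y.
Hence y/x = (3·p_x/p_y)^(1/(0.75)), i.e. raised to the 4/3 power.
With the ratio pinned down, the budget gives x* = M/(p_x + p_y·(y/x)) and y* = (y/x)·x*.
Numerically y/x = 0.282115, so x* = 44/(5.6 + 43.4·0.282115) = 2.4658 and y* = 0.282115·2.4658 = 0.6957.

y* = 0.6957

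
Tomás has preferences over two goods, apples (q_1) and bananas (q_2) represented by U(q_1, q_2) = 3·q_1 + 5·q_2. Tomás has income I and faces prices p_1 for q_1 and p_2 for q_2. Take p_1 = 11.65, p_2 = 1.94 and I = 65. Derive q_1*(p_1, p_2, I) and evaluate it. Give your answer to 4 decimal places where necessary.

q_1* = 0

Perfect substitutes: compare marginal utility per dollar. 3/p_1 vs 5/p_2 → 0.2575 vs 2.5773.
q_2 gives more utility per dollar, so spend all income on q_2: q_2* = I/p_2, q_1* = 0.
Numerically: q_1* = 0, q_2* = 33.5052.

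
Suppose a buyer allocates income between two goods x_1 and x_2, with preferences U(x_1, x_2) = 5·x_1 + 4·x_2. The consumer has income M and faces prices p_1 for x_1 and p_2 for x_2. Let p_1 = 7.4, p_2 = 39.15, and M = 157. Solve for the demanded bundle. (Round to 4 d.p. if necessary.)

x_1* = 21.2162, x_2* = 0

Perfect substitutes: compare marginal utility per dollar. 5/p_1 vs 4/p_2 → 0.6757 vs 0.1022.
x_1 gives more utility per dollar, so spend all income on x_1: x_1* = M/p_1, x_2* = 0.
Numerically: x_1* = 21.2162, x_2* = 0.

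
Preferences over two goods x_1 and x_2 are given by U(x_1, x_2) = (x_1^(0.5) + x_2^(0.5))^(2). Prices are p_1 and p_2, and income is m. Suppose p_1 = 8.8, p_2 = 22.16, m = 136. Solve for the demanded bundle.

MU_x_1 ∝ x_1^(-0.5), MU_x_2 ∝ x_2^(-0.5), so MRS = (x_2/x_1)^(0.5) = p_1/p_2.
Solve for the ratio: x_2/x_1 = [p_1/p_2]^(2).
With the ratio pinned down, the budget gives x_1* = m/(p_1 + p_2·(x_2/x_1)) and x_2* = (x_2/x_1)·x_1*.
Numerically x_2/x_1 = 0.157698, so x_1* = 136/(8.8 + 22.16·0.157698) = 11.0618 and x_2* = 0.157698·11.0618 = 1.7444.

x_1* = 11.0618, x_2* = 1.7444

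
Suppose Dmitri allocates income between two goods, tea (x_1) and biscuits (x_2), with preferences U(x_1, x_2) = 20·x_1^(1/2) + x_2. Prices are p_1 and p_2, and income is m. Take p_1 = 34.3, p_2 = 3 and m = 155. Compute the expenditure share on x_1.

Utility is quasi-linear in x_2; the FOC for x_1 is 10/√x_1 = p_1/p_2.
Thus x_1* = (10·p_2/p_1)² — independent of m — with the rest of income spent on x_2.
Plugging in: x_1* = (10·3/34.3)² = 0.765, x_2* = 42.9203.
Expenditure on x_1: 34.3·0.765 = 26.2391; share = 0.1693.

share on x_1 = 0.1693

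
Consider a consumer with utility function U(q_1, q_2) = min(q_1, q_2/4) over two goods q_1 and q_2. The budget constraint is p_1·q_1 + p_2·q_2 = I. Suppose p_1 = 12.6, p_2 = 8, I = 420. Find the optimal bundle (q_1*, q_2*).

With perfect complements, no substitution: consume in ratio q_1:q_2 = 1:4.
Budget: p_1·q_1 + p_2·4·q_1 = I, so (p_1 + 4·p_2)·q_1 = I.
Demand: q_1*(p_1,p_2,I) = I/(p_1 + 4·p_2), q_2* = 4·I/(p_1 + 4·p_2).
Here 12.6 + 4·8 = 44.6, giving q_1* = 9.417 and q_2* = 37.6682.

q_1* = 9.417, q_2* = 37.6682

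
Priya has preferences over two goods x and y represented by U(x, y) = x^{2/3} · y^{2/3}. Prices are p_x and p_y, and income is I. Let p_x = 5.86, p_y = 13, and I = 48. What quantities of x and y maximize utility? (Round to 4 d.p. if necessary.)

x* = 4.0956, y* = 1.8462

Tangency: MRS = y/x = p_x/p_y.
So 2/3·p_y·y = 2/3·p_x·x; combined with the budget, a share 0.5 of income goes to x.
Demand: x*(p_x,p_y,I) = 0.5·I/p_x and y* = 0.5·I/p_y.
At p_x=5.86, p_y=13, I=48: x* = 0.5·48/5.86 = 4.0956, y* = 1.8462.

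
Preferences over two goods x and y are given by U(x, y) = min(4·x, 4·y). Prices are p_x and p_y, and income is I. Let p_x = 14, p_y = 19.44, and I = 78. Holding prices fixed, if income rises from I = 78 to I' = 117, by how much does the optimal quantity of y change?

With perfect complements, no substitution: consume in ratio x:y = 4:4.
Budget: p_x·x + p_y·x = I, so (4·p_x + 4·p_y)·x = 4·I.
Demand: x*(p_x,p_y,I) = 4·I/(4·p_x + 4·p_y), y* = 4·I/(4·p_x + 4·p_y).
Here 4·14 + 4·19.44 = 133.76, giving y* = 2.3325.
At I' = 117: y* = 3.4988. Change: 3.4988 − 2.3325 = 1.1663.

Δy* = 1.1663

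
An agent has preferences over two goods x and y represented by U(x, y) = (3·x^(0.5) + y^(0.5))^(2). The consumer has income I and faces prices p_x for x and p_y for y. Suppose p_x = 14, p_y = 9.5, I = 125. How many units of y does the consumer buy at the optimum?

From the CES first-order condition, 3·(y/x)^(0.5) = p_x/p_y.
Solve for the ratio: y/x = [(1/3)·p_x/p_y]^(2).
Substitute y = (y/x)·x into the budget: x* = I/(p_x + p_y·(y/x)).
Numerically y/x = 0.241305, so x* = 125/(14 + 9.5·0.241305) = 7.6723 and y* = 0.241305·7.6723 = 1.8514.

y* = 1.8514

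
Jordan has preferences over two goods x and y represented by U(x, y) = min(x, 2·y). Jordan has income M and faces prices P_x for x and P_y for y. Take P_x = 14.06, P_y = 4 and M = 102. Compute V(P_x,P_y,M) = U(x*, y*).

Leontief preferences: the optimum is at the kink where x/2 = y/1, i.e. y = (1/2)·x.
Budget: P_x·x + P_y·(1/2)·x = M, so (2·P_x + P_y)·x = 2·M.
Demand: x*(P_x,P_y,M) = 2·M/(2·P_x + P_y), y* = M/(2·P_x + P_y).
Here 2·14.06 + 4 = 32.12, giving x* = 6.3512 and y* = 3.1756.
Utility at the optimum: U(6.3512, 3.1756) = 6.3512.

V = 6.3512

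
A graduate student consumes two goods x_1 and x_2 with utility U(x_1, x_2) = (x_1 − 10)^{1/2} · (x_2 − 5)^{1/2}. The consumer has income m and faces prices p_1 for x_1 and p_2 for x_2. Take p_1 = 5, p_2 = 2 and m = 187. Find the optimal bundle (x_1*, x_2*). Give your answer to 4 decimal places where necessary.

x_1* = 22.7, x_2* = 36.75

MRS = (x_2−5)/(x_1−10). Tangency with p_1/p_2 gives x_2−5 = (p_1/p_2)·(x_1−10).
Substituting into the budget: x_1* = 10 + 0.5·(m − 10·p_1 − 5·p_2)/p_1, and x_2* = 5 + 0.5·(…)/p_2.
Discretionary income = 187 − 10·5 − 5·2 = 127; x_1* = 10 + 0.5·127/5 = 22.7; x_2* = 5 + 0.5·127/2 = 36.75.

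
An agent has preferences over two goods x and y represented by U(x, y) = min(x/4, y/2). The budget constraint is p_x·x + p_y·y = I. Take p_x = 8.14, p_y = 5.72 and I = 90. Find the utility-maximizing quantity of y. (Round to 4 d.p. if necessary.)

Demand: x*(p_x,p_y,I) = 4·I/(4·p_x + 2·p_y), y* = 2·I/(4·p_x + 2·p_y).
Here 4·8.14 + 2·5.72 = 44, giving y* = 4.0909.

y* = 4.0909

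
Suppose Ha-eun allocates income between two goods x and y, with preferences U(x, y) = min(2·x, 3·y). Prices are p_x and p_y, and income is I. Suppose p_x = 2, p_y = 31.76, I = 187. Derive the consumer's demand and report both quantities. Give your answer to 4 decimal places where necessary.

x* = 8.0696, y* = 5.3797

Leontief preferences: the optimum is at the kink where x/3 = y/2, i.e. y = (2/3)·x.
Budget: p_x·x + p_y·(2/3)·x = I, so (3·p_x + 2·p_y)·x = 3·I.
Demand: x*(p_x,p_y,I) = 3·I/(3·p_x + 2·p_y), y* = 2·I/(3·p_x + 2·p_y).
Here 3·2 + 2·31.76 = 69.52, giving x* = 8.0696 and y* = 5.3797.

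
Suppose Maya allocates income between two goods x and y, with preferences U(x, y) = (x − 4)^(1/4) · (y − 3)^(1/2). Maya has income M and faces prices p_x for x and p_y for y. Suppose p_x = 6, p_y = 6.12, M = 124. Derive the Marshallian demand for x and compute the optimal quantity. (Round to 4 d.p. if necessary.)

x* = 8.5356

MRS = (1/2)·(y−3)/(x−4). Tangency with p_x/p_y gives y−3 = 2·(p_x/p_y)·(x−4).
After buying the subsistence bundle (4, 3), a share 1/3 of the remaining income goes to x: x* = 4 + 1/3·(M − 4p_x − 3p_y)/p_x.
Discretionary income = 124 − 4·6 − 3·6.12 = 81.64; x* = 4 + 1/3·81.64/6 = 8.5356.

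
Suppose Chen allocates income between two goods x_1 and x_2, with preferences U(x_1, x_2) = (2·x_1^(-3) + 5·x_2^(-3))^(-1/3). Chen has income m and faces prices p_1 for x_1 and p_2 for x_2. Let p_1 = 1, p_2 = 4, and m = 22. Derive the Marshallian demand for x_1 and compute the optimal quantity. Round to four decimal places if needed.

x_1* = 4.8282

From the CES first-order condition, (2/5)·(x_2/x_1)^(4) = p_1/p_2.
Solve for the ratio: x_2/x_1 = [(5/2)·p_1/p_2]^(0.25).
Substitute x_2 = (x_2/x_1)·x_1 into the budget: x_1* = m/(p_1 + p_2·(x_2/x_1)).
Numerically x_2/x_1 = 0.88914, so x_1* = 22/(1 + 4·0.88914) = 4.8282.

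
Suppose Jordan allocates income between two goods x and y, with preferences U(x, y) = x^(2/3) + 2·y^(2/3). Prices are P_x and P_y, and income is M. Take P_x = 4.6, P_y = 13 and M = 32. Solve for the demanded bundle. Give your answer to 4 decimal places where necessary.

x* = 3.4754, y* = 1.2318

From the CES first-order condition, (1/2)·(y/x)^(1/3) = P_x/P_y.
Solve for the ratio: y/x = [2·P_x/P_y]^(3).
With the ratio pinned down, the budget gives x* = M/(P_x + P_y·(y/x)) and y* = (y/x)·x*.
Numerically y/x = 0.354432, so x* = 32/(4.6 + 13·0.354432) = 3.4754 and y* = 0.354432·3.4754 = 1.2318.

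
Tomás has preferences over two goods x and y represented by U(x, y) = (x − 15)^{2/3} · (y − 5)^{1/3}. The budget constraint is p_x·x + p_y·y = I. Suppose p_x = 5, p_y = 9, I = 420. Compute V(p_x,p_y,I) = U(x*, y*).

MRS = 2·(y−5)/(x−15). Tangency with p_x/p_y gives y−5 = (1/2)·(p_x/p_y)·(x−15).
Substituting into the budget: x* = 15 + 2/3·(I − 15·p_x − 5·p_y)/p_x, and y* = 5 + 1/3·(…)/p_y.
Discretionary income = 420 − 15·5 − 5·9 = 300; x* = 15 + 2/3·300/5 = 55; y* = 5 + 1/3·300/9 = 16.1111.
Utility at the optimum: U(55, 16.1111) = 26.0991.

V = 26.0991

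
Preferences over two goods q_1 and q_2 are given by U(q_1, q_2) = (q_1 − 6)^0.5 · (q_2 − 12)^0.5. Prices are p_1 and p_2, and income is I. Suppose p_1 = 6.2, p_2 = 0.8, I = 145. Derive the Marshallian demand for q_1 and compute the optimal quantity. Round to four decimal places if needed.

q_1* = 13.9194

Let q_1' = q_1−6, q_2' = q_2−12. MRS = q_2'/q_1' = p_1/p_2.
After buying the subsistence bundle (6, 12), a share 0.5 of the remaining income goes to q_1: q_1* = 6 + 0.5·(I − 6p_1 − 12p_2)/p_1.
Discretionary income = 145 − 6·6.2 − 12·0.8 = 98.2; q_1* = 6 + 0.5·98.2/6.2 = 13.9194.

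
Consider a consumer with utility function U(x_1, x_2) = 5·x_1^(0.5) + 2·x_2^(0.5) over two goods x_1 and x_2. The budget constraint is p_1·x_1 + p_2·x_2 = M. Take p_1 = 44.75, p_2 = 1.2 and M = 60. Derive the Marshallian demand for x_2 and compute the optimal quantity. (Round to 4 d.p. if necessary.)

MU_x_1 ∝ 5·x_1^(-0.5), MU_x_2 ∝ 2·x_2^(-0.5), so MRS = (5/2)·(x_2/x_1)^(0.5) = p_1/p_2.
Solve for the ratio: x_2/x_1 = [(2/5)·p_1/p_2]^(2).
With the ratio pinned down, the budget gives x_1* = M/(p_1 + p_2·(x_2/x_1)) and x_2* = (x_2/x_1)·x_1*.
Numerically x_2/x_1 = 222.506944, so x_1* = 60/(44.75 + 1.2·222.506944) = 0.1925 and x_2* = 222.506944·0.1925 = 42.823.

x_2* = 42.823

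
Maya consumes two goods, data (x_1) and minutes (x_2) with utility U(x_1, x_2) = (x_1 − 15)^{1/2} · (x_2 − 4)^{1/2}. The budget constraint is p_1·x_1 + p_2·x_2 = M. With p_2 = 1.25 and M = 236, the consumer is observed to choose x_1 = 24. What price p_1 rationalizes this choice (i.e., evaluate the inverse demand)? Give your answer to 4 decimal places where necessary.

p_1 = 7

MRS = (x_2−4)/(x_1−15). Tangency with p_1/p_2 gives x_2−4 = (p_1/p_2)·(x_1−15).
Substituting into the budget: x_1* = 15 + 0.5·(M − 15·p_1 − 4·p_2)/p_1, and x_2* = 4 + 0.5·(…)/p_2.
Set x_1* = 24 in the demand function and solve for p_1: p_1 = 7.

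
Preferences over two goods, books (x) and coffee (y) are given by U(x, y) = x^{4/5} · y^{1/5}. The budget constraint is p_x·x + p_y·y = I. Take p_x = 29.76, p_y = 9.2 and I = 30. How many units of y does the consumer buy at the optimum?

y* = 0.6522

Tangency: MRS = 4·y/x = p_x/p_y.
Rearranging, p_y·y = (1/4)·p_x·x. Substituting into the budget gives p_x·x·(1 + (1/4)) = I.
Demand: x*(p_x,p_y,I) = 0.8·I/p_x and y* = 0.2·I/p_y.
At p_x=29.76, p_y=9.2, I=30: y* = 0.2·30/9.2 = 0.6522.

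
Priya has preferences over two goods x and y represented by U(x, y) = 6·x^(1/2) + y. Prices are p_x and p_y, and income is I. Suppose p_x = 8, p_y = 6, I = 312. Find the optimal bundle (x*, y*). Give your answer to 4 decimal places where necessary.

Set MRS = p_x/p_y: 3·x^(−1/2) = p_x/p_y.
Solve: √x = 3·p_y/p_x, so x*(p_x,p_y) = (3·p_y/p_x)², and y* = (I − p_x·x*)/p_y.
Plugging in: x* = (3·6/8)² = 5.0625, y* = 45.25.

x* = 5.0625, y* = 45.25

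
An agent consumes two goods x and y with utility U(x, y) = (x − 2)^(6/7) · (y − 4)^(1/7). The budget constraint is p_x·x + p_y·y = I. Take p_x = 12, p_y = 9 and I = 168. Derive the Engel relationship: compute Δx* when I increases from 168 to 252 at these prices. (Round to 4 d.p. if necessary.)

Δx* = 6

Let x' = x−2, y' = y−4. MRS = 6·y'/x' = p_x/p_y.
Substituting into the budget: x* = 2 + 6/7·(I − 2·p_x − 4·p_y)/p_x, and y* = 4 + 1/7·(…)/p_y.
Discretionary income = 168 − 2·12 − 4·9 = 108; x* = 2 + 6/7·108/12 = 9.7143.
At I' = 252: x* = 15.7143. Change: 15.7143 − 9.7143 = 6.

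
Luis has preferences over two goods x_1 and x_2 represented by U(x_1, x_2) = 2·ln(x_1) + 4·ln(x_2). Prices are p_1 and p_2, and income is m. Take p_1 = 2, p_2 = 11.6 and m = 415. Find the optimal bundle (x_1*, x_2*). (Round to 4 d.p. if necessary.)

Tangency: MRS = (1/2)·x_2/x_1 = p_1/p_2.
Rearranging, p_2·x_2 = 2·p_1·x_1. Substituting into the budget gives p_1·x_1·(1 + 2) = m.
Demand: x_1*(p_1,p_2,m) = 1/3·m/p_1 and x_2* = 2/3·m/p_2.
At p_1=2, p_2=11.6, m=415: x_1* = 1/3·415/2 = 69.1667, x_2* = 23.8506.

x_1* = 69.1667, x_2* = 23.8506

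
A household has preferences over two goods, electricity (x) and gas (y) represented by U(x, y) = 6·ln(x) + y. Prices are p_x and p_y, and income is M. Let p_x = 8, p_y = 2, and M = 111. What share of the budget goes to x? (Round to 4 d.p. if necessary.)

share on x = 0.1081

At the given prices: x* = 6·2/8 = 1.5, and y* = 49.5.
Expenditure on x: 8·1.5 = 12; share = 0.1081.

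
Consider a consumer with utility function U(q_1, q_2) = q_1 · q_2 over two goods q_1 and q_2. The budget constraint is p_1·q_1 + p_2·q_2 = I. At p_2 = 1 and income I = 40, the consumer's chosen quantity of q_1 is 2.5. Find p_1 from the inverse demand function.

The MRS is q_2/q_1. Set MRS = p_1/p_2.
Rearranging, p_2·q_2 = p_1·q_1. Substituting into the budget gives p_1·q_1·(1 + 1) = I.
Demand: q_1*(p_1,p_2,I) = 0.5·I/p_1 and q_2* = 0.5·I/p_2.
Set q_1* = 2.5 in the demand function and solve for p_1: p_1 = 8.

p_1 = 8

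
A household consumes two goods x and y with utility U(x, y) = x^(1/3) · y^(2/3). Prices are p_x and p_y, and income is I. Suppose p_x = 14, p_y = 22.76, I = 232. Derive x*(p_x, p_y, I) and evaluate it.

At p_x=14, p_y=22.76, I=232: x* = 1/3·232/14 = 5.5238.

x* = 5.5238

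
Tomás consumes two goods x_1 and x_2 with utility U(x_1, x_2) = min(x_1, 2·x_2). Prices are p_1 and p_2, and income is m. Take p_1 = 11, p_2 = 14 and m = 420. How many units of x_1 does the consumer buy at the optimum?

x_1* = 23.3333

Leontief preferences: the optimum is at the kink where x_1/2 = x_2/1, i.e. x_2 = (1/2)·x_1.
Budget: p_1·x_1 + p_2·(1/2)·x_1 = m, so (2·p_1 + p_2)·x_1 = 2·m.
Demand: x_1*(p_1,p_2,m) = 2·m/(2·p_1 + p_2), x_2* = m/(2·p_1 + p_2).
Here 2·11 + 14 = 36, giving x_1* = 23.3333.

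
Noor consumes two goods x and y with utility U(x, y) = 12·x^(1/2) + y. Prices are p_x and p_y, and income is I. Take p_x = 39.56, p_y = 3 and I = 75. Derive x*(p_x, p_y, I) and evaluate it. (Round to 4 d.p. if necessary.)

x* = 0.207

Set MRS = p_x/p_y: 6·x^(−1/2) = p_x/p_y.
Solve: √x = 6·p_y/p_x, so x*(p_x,p_y) = (6·p_y/p_x)², and y* = (I − p_x·x*)/p_y.
Plugging in: x* = (6·3/39.56)² = 0.207.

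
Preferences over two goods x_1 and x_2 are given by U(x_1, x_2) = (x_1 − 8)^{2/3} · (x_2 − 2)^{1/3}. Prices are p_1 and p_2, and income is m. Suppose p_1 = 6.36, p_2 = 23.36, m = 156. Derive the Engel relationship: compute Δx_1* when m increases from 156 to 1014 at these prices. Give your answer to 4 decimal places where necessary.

After buying the subsistence bundle (8, 2), a share 2/3 of the remaining income goes to x_1: x_1* = 8 + 2/3·(m − 8p_1 − 2p_2)/p_1.
Discretionary income = 156 − 8·6.36 − 2·23.36 = 58.4; x_1* = 8 + 2/3·58.4/6.36 = 14.1216.
At m' = 1014: x_1* = 104.0587. Change: 104.0587 − 14.1216 = 89.9371.

Δx_1* = 89.9371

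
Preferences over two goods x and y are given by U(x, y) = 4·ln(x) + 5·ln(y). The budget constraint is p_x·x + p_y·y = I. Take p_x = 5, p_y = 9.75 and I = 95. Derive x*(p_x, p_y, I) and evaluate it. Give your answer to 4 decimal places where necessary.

The MRS is (4/5)·y/x. Set MRS = p_x/p_y.
Rearranging, p_y·y = (5/4)·p_x·x. Substituting into the budget gives p_x·x·(1 + (5/4)) = I.
Demand: x*(p_x,p_y,I) = 4/9·I/p_x and y* = 5/9·I/p_y.
At p_x=5, p_y=9.75, I=95: x* = 4/9·95/5 = 8.4444.

x* = 8.4444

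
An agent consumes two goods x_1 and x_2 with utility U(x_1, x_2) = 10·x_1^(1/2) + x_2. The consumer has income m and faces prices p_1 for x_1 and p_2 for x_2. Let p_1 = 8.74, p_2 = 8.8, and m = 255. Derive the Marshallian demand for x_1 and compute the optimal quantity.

x_1* = 25.3444

Utility is quasi-linear in x_2; the FOC for x_1 is 5/√x_1 = p_1/p_2.
Thus x_1* = (5·p_2/p_1)² — independent of m — with the rest of income spent on x_2.
Plugging in: x_1* = (5·8.8/8.74)² = 25.3444.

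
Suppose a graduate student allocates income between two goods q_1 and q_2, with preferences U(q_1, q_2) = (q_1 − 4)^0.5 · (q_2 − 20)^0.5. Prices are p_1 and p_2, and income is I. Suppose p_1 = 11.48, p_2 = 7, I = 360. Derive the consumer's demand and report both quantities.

Discretionary income = 360 − 4·11.48 − 20·7 = 174.08; q_1* = 4 + 0.5·174.08/11.48 = 11.5819; q_2* = 20 + 0.5·174.08/7 = 32.4343.

q_1* = 11.5819, q_2* = 32.4343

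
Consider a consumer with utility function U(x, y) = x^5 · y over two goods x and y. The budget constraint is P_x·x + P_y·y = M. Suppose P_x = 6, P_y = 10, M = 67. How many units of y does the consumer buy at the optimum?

Tangency: MRS = 5·y/x = P_x/P_y.
Rearranging, P_y·y = (1/5)·P_x·x. Substituting into the budget gives P_x·x·(1 + (1/5)) = M.
Demand: x*(P_x,P_y,M) = 5/6·M/P_x and y* = 1/6·M/P_y.
At P_x=6, P_y=10, M=67: y* = 1/6·67/10 = 1.1167.

y* = 1.1167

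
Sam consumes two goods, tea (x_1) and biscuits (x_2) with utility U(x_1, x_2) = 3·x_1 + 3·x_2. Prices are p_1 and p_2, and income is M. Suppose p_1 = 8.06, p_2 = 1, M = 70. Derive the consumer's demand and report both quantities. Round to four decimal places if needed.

x_1* = 0, x_2* = 70

Perfect substitutes: compare marginal utility per dollar. 3/p_1 vs 3/p_2 → 0.3722 vs 3.
x_2 gives more utility per dollar, so spend all income on x_2: x_2* = M/p_2, x_1* = 0.
Numerically: x_1* = 0, x_2* = 70.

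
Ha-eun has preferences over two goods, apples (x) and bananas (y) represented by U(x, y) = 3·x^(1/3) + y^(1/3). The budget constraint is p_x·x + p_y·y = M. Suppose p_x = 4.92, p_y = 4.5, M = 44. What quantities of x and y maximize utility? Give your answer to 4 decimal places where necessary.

MRS = MU_x/MU_y = 3·(y/x)^(2/3). Set equal to p_x/p_y.
Solve for the ratio: y/x = [(1/3)·p_x/p_y]^(1.5).
Substitute y = (y/x)·x into the budget: x* = M/(p_x + p_y·(y/x)).
Numerically y/x = 0.220012, so x* = 44/(4.92 + 4.5·0.220012) = 7.4449 and y* = 0.220012·7.4449 = 1.638.

x* = 7.4449, y* = 1.638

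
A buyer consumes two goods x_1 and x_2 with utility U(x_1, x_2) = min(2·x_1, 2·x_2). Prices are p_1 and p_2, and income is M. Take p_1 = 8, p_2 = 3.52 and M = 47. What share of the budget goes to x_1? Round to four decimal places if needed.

share on x_1 = 0.6944

With perfect complements, no substitution: consume in ratio x_1:x_2 = 2:2.
Budget: p_1·x_1 + p_2·x_1 = M, so (2·p_1 + 2·p_2)·x_1 = 2·M.
Demand: x_1*(p_1,p_2,M) = 2·M/(2·p_1 + 2·p_2), x_2* = 2·M/(2·p_1 + 2·p_2).
Here 2·8 + 2·3.52 = 23.04, giving x_1* = 4.0799 and x_2* = 4.0799.
Expenditure on x_1: 8·4.0799 = 32.6389; share = 0.6944.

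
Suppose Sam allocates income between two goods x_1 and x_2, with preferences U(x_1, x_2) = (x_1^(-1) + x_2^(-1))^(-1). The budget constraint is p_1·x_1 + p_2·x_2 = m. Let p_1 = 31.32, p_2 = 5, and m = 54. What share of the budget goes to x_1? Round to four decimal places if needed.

share on x_1 = 0.7145

Substitute x_2 = (x_2/x_1)·x_1 into the budget: x_1* = m/(p_1 + p_2·(x_2/x_1)).
Numerically x_2/x_1 = 2.502798, so x_1* = 54/(31.32 + 5·2.502798) = 1.2319 and x_2* = 2.502798·1.2319 = 3.0832.
Expenditure on x_1: 31.32·1.2319 = 38.5838; share = 0.7145.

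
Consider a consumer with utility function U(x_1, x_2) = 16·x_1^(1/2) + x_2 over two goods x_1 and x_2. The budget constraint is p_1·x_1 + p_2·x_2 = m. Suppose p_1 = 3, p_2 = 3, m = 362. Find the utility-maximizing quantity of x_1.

x_1* = 64

MU_x_1 = 8/√x_1, MU_x_2 = 1. Tangency: 8/√x_1 = p_1/p_2.
Thus x_1* = (8·p_2/p_1)² — independent of m — with the rest of income spent on x_2.
Plugging in: x_1* = (8·3/3)² = 64.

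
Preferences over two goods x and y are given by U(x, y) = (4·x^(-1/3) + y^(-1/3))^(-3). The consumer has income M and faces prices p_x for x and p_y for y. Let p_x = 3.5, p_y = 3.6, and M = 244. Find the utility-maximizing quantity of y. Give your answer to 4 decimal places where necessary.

y* = 17.7961

Numerically y/x = 0.346162, so x* = 244/(3.5 + 3.6·0.346162) = 51.4097 and y* = 0.346162·51.4097 = 17.7961.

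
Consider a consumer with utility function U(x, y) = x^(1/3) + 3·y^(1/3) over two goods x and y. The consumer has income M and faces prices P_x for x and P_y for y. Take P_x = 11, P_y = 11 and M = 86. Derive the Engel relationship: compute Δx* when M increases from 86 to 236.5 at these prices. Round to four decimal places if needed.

From the CES first-order condition, (1/3)·(y/x)^(2/3) = P_x/P_y.
Hence y/x = (3·P_x/P_y)^(1/(2/3)), i.e. raised to the 1.5 power.
With the ratio pinned down, the budget gives x* = M/(P_x + P_y·(y/x)) and y* = (y/x)·x*.
Numerically y/x = 5.196152, so x* = 86/(11 + 11·5.196152) = 1.2618.
At M' = 236.5: x* = 3.4699. Change: 3.4699 − 1.2618 = 2.2081.

Δx* = 2.2081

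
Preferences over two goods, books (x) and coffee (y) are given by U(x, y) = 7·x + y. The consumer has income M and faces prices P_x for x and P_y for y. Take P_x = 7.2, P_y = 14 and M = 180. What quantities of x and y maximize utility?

x* = 25, y* = 0

Perfect substitutes: compare marginal utility per dollar. 7/P_x vs 1/P_y → 0.9722 vs 0.0714.
x gives more utility per dollar, so spend all income on x: x* = M/P_x, y* = 0.
Numerically: x* = 25, y* = 0.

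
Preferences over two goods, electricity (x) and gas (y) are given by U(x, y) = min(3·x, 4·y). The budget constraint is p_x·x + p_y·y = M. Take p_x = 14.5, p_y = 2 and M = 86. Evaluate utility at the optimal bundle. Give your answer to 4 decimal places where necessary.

V = 16.125

Leontief preferences: the optimum is at the kink where x/4 = y/3, i.e. y = (3/4)·x.
Budget: p_x·x + p_y·(3/4)·x = M, so (4·p_x + 3·p_y)·x = 4·M.
Demand: x*(p_x,p_y,M) = 4·M/(4·p_x + 3·p_y), y* = 3·M/(4·p_x + 3·p_y).
Here 4·14.5 + 3·2 = 64, giving x* = 5.375 and y* = 4.0312.
Utility at the optimum: U(5.375, 4.0312) = 16.125.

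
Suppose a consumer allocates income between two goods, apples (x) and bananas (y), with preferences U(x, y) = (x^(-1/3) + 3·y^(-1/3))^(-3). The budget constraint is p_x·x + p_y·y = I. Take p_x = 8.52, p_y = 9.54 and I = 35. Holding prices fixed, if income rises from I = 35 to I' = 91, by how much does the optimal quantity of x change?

Δx* = 1.965

MRS = MU_x/MU_y = (1/3)·(y/x)^(4/3). Set equal to p_x/p_y.
Hence y/x = (3·p_x/p_y)^(1/(4/3)), i.e. raised to the 0.75 power.
With the ratio pinned down, the budget gives x* = I/(p_x + p_y·(y/x)) and y* = (y/x)·x*.
Numerically y/x = 2.094158, so x* = 35/(8.52 + 9.54·2.094158) = 1.2281.
At I' = 91: x* = 3.1932. Change: 3.1932 − 1.2281 = 1.965.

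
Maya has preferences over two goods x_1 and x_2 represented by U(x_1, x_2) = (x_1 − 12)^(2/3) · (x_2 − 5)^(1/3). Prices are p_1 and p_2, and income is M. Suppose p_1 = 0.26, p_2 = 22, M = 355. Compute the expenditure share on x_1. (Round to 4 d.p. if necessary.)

share on x_1 = 0.463

Let x_1' = x_1−12, x_2' = x_2−5. MRS = 2·x_2'/x_1' = p_1/p_2.
Substituting into the budget: x_1* = 12 + 2/3·(M − 12·p_1 − 5·p_2)/p_1, and x_2* = 5 + 1/3·(…)/p_2.
Discretionary income = 355 − 12·0.26 − 5·22 = 241.88; x_1* = 12 + 2/3·241.88/0.26 = 632.2051; x_2* = 5 + 1/3·241.88/22 = 8.6648.
Expenditure on x_1: 0.26·632.2051 = 164.3733; share = 0.463.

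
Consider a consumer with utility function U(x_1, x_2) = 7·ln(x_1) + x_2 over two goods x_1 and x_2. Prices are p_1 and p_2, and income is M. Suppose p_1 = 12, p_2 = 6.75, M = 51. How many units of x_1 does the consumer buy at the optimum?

MU_x_1 = 7/x_1, MU_x_2 = 1. Tangency: 7/x_1 = p_1/p_2.
So x_1*(p_1,p_2) = 7·p_2/p_1, independent of income; and x_2* = (M − 7·p_2)/p_2.
At the given prices: x_1* = 7·6.75/12 = 3.9375.

x_1* = 3.9375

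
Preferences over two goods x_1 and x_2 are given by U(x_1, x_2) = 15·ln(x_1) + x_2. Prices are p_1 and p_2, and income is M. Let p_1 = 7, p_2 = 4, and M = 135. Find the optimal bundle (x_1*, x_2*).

MU_x_1 = 15/x_1, MU_x_2 = 1. Tangency: 15/x_1 = p_1/p_2.
So x_1*(p_1,p_2) = 15·p_2/p_1, independent of income; and x_2* = (M − 15·p_2)/p_2.
At the given prices: x_1* = 15·4/7 = 8.5714, and x_2* = 18.75.

x_1* = 8.5714, x_2* = 18.75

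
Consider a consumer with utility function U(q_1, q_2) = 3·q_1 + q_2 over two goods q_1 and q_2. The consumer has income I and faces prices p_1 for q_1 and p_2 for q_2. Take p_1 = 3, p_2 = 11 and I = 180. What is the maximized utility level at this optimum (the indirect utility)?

q_1 gives more utility per dollar, so spend all income on q_1: q_1* = I/p_1, q_2* = 0.
Numerically: q_1* = 60, q_2* = 0.
Utility at the optimum: U(60, 0) = 180.

V = 180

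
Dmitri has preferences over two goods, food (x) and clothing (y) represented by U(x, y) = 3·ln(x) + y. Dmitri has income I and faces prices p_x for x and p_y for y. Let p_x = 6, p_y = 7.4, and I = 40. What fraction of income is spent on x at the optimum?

Set MRS = p_x/p_y: (3/x)/1 = p_x/p_y.
So x*(p_x,p_y) = 3·p_y/p_x, independent of income; and y* = (I − 3·p_y)/p_y.
At the given prices: x* = 3·7.4/6 = 3.7, and y* = 2.4054.
Expenditure on x: 6·3.7 = 22.2; share = 0.555.

share on x = 0.555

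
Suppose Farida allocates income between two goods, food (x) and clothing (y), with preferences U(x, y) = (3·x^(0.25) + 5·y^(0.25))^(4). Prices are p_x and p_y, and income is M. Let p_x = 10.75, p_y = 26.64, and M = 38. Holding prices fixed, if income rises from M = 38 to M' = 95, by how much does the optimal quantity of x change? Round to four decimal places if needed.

Δx* = 2.1552

MU_x ∝ 3·x^(-0.75), MU_y ∝ 5·y^(-0.75), so MRS = (3/5)·(y/x)^(0.75) = p_x/p_y.
Hence y/x = ((5/3)·p_x/p_y)^(1/(0.75)), i.e. raised to the 4/3 power.
Substitute y = (y/x)·x into the budget: x* = M/(p_x + p_y·(y/x)).
Numerically y/x = 0.589247, so x* = 38/(10.75 + 26.64·0.589247) = 1.4368.
At M' = 95: x* = 3.592. Change: 3.592 − 1.4368 = 2.1552.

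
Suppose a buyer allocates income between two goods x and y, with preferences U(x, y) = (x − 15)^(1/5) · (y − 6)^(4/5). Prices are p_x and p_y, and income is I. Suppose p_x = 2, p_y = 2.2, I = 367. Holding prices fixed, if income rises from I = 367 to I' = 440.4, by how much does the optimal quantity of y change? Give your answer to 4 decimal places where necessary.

MRS = (1/4)·(y−6)/(x−15). Tangency with p_x/p_y gives y−6 = 4·(p_x/p_y)·(x−15).
Substituting into the budget: x* = 15 + 0.2·(I − 15·p_x − 6·p_y)/p_x, and y* = 6 + 0.8·(…)/p_y.
Discretionary income = 367 − 15·2 − 6·2.2 = 323.8; y* = 6 + 0.8·323.8/2.2 = 123.7455.
At I' = 440.4: y* = 150.4364. Change: 150.4364 − 123.7455 = 26.6909.

Δy* = 26.6909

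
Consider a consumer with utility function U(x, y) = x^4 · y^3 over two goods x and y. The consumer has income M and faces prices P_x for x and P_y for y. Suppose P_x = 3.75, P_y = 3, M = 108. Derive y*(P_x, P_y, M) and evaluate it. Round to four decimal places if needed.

y* = 15.4286

MU_x/MU_y = (4·y)/(3·x); tangency sets this equal to P_x/P_y.
So 4·P_y·y = 3·P_x·x; combined with the budget, a share 4/7 of income goes to x.
Demand: x*(P_x,P_y,M) = 4/7·M/P_x and y* = 3/7·M/P_y.
At P_x=3.75, P_y=3, M=108: y* = 3/7·108/3 = 15.4286.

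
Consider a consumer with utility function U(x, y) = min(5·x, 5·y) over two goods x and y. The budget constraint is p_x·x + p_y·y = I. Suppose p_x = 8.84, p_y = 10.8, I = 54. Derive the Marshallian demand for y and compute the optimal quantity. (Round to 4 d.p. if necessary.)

Leontief preferences: the optimum is at the kink where x/5 = y/5, i.e. y = x.
Budget: p_x·x + p_y·x = I, so (5·p_x + 5·p_y)·x = 5·I.
Demand: x*(p_x,p_y,I) = 5·I/(5·p_x + 5·p_y), y* = 5·I/(5·p_x + 5·p_y).
Here 5·8.84 + 5·10.8 = 98.2, giving y* = 2.7495.

y* = 2.7495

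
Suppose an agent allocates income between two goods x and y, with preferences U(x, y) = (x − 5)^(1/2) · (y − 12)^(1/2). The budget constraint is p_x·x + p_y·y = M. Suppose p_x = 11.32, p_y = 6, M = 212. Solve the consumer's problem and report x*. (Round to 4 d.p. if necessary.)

x* = 8.6837

MRS = (y−12)/(x−5). Tangency with p_x/p_y gives y−12 = (p_x/p_y)·(x−5).
Substituting into the budget: x* = 5 + 0.5·(M − 5·p_x − 12·p_y)/p_x, and y* = 12 + 0.5·(…)/p_y.
Discretionary income = 212 − 5·11.32 − 12·6 = 83.4; x* = 5 + 0.5·83.4/11.32 = 8.6837.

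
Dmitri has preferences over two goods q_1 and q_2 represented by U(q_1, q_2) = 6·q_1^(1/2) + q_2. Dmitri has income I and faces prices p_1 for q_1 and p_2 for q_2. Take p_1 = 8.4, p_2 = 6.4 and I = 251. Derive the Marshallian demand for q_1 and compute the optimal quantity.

q_1* = 5.2245

Thus q_1* = (3·p_2/p_1)² — independent of I — with the rest of income spent on q_2.
Plugging in: q_1* = (3·6.4/8.4)² = 5.2245.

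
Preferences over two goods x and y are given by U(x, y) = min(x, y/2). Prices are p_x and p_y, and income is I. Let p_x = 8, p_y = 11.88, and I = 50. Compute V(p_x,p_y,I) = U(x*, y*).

Demand: x*(p_x,p_y,I) = I/(p_x + 2·p_y), y* = 2·I/(p_x + 2·p_y).
Here 8 + 2·11.88 = 31.76, giving x* = 1.5743 and y* = 3.1486.
Utility at the optimum: U(1.5743, 3.1486) = 1.5743.

V = 1.5743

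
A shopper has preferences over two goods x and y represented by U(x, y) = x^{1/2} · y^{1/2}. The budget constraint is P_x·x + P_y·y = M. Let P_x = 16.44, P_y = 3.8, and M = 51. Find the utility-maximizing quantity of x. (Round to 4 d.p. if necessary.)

x* = 1.5511

Tangency: MRS = y/x = P_x/P_y.
Rearranging, P_y·y = P_x·x. Substituting into the budget gives P_x·x·(1 + 1) = M.
Demand: x*(P_x,P_y,M) = 0.5·M/P_x and y* = 0.5·M/P_y.
At P_x=16.44, P_y=3.8, M=51: x* = 0.5·51/16.44 = 1.5511.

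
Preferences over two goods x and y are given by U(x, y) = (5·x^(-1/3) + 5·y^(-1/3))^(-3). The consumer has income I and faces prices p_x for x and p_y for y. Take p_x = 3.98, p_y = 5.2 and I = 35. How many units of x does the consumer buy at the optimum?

x* = 4.2501

From the CES first-order condition, (y/x)^(4/3) = p_x/p_y.
Solve for the ratio: y/x = [p_x/p_y]^(0.75).
Substitute y = (y/x)·x into the budget: x* = I/(p_x + p_y·(y/x)).
Numerically y/x = 0.818295, so x* = 35/(3.98 + 5.2·0.818295) = 4.2501.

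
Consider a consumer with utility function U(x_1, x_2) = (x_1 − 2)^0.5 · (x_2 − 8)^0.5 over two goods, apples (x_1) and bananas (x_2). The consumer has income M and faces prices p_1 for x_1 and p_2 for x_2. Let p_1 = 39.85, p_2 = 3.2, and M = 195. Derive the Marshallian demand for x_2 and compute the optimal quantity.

x_2* = 22.0156

MRS = (x_2−8)/(x_1−2). Tangency with p_1/p_2 gives x_2−8 = (p_1/p_2)·(x_1−2).
After buying the subsistence bundle (2, 8), a share 0.5 of the remaining income goes to x_1: x_1* = 2 + 0.5·(M − 2p_1 − 8p_2)/p_1.
Discretionary income = 195 − 2·39.85 − 8·3.2 = 89.7; x_2* = 8 + 0.5·89.7/3.2 = 22.0156.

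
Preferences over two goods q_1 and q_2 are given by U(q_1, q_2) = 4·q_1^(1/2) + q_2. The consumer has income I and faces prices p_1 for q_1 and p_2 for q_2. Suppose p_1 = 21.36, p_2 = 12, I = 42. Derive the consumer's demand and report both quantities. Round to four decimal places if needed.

q_1* = 1.2625, q_2* = 1.2528

Utility is quasi-linear in q_2; the FOC for q_1 is 2/√q_1 = p_1/p_2.
Thus q_1* = (2·p_2/p_1)² — independent of I — with the rest of income spent on q_2.
Plugging in: q_1* = (2·12/21.36)² = 1.2625, q_2* = 1.2528.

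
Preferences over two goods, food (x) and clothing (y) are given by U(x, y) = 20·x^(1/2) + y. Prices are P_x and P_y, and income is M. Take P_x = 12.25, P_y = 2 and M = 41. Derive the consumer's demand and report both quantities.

Utility is quasi-linear in y; the FOC for x is 10/√x = P_x/P_y.
Solve: √x = 10·P_y/P_x, so x*(P_x,P_y) = (10·P_y/P_x)², and y* = (M − P_x·x*)/P_y.
Plugging in: x* = (10·2/12.25)² = 2.6656, y* = 4.1735.

x* = 2.6656, y* = 4.1735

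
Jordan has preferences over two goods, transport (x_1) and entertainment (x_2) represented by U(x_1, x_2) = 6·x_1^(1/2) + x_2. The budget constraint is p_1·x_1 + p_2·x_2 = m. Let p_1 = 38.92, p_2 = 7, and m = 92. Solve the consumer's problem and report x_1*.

Utility is quasi-linear in x_2; the FOC for x_1 is 3/√x_1 = p_1/p_2.
Thus x_1* = (3·p_2/p_1)² — independent of m — with the rest of income spent on x_2.
Plugging in: x_1* = (3·7/38.92)² = 0.2911.

x_1* = 0.2911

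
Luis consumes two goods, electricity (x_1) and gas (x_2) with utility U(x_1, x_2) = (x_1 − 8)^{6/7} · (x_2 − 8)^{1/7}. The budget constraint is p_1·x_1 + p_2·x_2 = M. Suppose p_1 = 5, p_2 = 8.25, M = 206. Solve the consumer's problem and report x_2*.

MRS = 6·(x_2−8)/(x_1−8). Tangency with p_1/p_2 gives x_2−8 = (1/6)·(p_1/p_2)·(x_1−8).
After buying the subsistence bundle (8, 8), a share 6/7 of the remaining income goes to x_1: x_1* = 8 + 6/7·(M − 8p_1 − 8p_2)/p_1.
Discretionary income = 206 − 8·5 − 8·8.25 = 100; x_2* = 8 + 1/7·100/8.25 = 9.7316.

x_2* = 9.7316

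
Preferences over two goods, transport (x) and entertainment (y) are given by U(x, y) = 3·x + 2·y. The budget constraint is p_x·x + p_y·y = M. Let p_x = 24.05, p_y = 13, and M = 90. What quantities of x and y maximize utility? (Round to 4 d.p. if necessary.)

x* = 0, y* = 6.9231

Perfect substitutes: compare marginal utility per dollar. 3/p_x vs 2/p_y → 0.1247 vs 0.1538.
y gives more utility per dollar, so spend all income on y: y* = M/p_y, x* = 0.
Numerically: x* = 0, y* = 6.9231.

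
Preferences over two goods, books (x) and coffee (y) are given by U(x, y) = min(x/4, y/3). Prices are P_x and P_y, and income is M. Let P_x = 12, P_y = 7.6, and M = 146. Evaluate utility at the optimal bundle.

V = 2.0621

Leontief preferences: the optimum is at the kink where x/4 = y/3, i.e. y = (3/4)·x.
Budget: P_x·x + P_y·(3/4)·x = M, so (4·P_x + 3·P_y)·x = 4·M.
Demand: x*(P_x,P_y,M) = 4·M/(4·P_x + 3·P_y), y* = 3·M/(4·P_x + 3·P_y).
Here 4·12 + 3·7.6 = 70.8, giving x* = 8.2486 and y* = 6.1864.
Utility at the optimum: U(8.2486, 6.1864) = 2.0621.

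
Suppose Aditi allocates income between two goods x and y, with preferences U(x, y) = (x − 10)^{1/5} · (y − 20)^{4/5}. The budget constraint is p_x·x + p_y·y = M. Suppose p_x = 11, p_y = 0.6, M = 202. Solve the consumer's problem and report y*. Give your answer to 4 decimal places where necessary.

MRS = (1/4)·(y−20)/(x−10). Tangency with p_x/p_y gives y−20 = 4·(p_x/p_y)·(x−10).
After buying the subsistence bundle (10, 20), a share 0.2 of the remaining income goes to x: x* = 10 + 0.2·(M − 10p_x − 20p_y)/p_x.
Discretionary income = 202 − 10·11 − 20·0.6 = 80; y* = 20 + 0.8·80/0.6 = 126.6667.

y* = 126.6667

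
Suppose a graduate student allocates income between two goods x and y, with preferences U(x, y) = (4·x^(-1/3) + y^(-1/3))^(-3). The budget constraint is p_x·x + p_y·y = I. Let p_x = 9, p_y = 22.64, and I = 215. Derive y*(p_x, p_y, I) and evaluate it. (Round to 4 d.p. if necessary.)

y* = 2.9257

From the CES first-order condition, 4·(y/x)^(4/3) = p_x/p_y.
Hence y/x = ((1/4)·p_x/p_y)^(1/(4/3)), i.e. raised to the 0.75 power.
With the ratio pinned down, the budget gives x* = I/(p_x + p_y·(y/x)) and y* = (y/x)·x*.
Numerically y/x = 0.177003, so x* = 215/(9 + 22.64·0.177003) = 16.5291 and y* = 0.177003·16.5291 = 2.9257.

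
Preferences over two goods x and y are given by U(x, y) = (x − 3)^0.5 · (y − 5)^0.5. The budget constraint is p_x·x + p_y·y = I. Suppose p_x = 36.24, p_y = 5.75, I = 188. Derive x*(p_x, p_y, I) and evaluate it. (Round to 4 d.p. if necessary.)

x* = 3.6972

This is Cobb-Douglas in (x−3, y−5): tangency gives 0.5·p_y·(y−5) = 0.5·p_x·(x−3).
After buying the subsistence bundle (3, 5), a share 0.5 of the remaining income goes to x: x* = 3 + 0.5·(I − 3p_x − 5p_y)/p_x.
Discretionary income = 188 − 3·36.24 − 5·5.75 = 50.53; x* = 3 + 0.5·50.53/36.24 = 3.6972.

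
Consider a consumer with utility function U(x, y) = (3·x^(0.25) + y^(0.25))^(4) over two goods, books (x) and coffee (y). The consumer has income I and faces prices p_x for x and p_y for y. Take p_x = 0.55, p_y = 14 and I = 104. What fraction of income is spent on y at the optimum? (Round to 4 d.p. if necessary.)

share on y = 0.0728

MRS = MU_x/MU_y = 3·(y/x)^(0.75). Set equal to p_x/p_y.
Hence y/x = ((1/3)·p_x/p_y)^(1/(0.75)), i.e. raised to the 4/3 power.
Substitute y = (y/x)·x into the budget: x* = I/(p_x + p_y·(y/x)).
Numerically y/x = 0.003087, so x* = 104/(0.55 + 14·0.003087) = 175.3165 and y* = 0.003087·175.3165 = 0.5411.
Expenditure on y: 14·0.5411 = 7.5759; share = 0.0728.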